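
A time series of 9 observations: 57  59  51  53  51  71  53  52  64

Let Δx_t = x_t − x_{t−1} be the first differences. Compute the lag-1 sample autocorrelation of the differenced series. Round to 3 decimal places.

First differences Δx: 2, -8, 2, -2, 20, -18, -1, 12
Mean of differences = 0.8750
Numerator Σ(Δx_t−Δx̄)(Δx_{t+1}−Δx̄) = -424.6406
Denominator Σ(Δx_t−Δx̄)² = 938.8750
r_1(Δx) = -424.6406 / 938.8750 = -0.452

-0.452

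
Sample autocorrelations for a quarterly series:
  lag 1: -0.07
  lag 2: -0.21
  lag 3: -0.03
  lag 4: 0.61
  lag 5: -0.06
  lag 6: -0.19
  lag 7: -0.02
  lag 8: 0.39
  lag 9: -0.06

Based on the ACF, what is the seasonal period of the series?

The largest autocorrelation is r_4 = 0.61, with a weaker echo at lag 8 (0.39); the remaining lags stay at or below -0.02.
The dominant spike at lag 4 indicates a seasonal period of 4.

4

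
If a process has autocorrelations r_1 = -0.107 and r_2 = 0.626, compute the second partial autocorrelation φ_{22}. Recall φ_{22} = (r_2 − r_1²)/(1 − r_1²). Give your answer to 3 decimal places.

φ_{22} = (r_2 − r_1²) / (1 − r_1²)
r_1² = (-0.107)² = 0.011449
Numerator = 0.626 − 0.0114 = 0.6146; denominator = 1 − 0.0114 = 0.9886
φ_{22} = 0.6146 / 0.9886 = 0.622

0.622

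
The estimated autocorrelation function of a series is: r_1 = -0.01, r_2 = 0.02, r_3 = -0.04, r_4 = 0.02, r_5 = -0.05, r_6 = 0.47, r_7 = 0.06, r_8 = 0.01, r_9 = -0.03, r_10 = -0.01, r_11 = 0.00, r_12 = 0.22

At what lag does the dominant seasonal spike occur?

6

The largest autocorrelation is r_6 = 0.47, with a weaker echo at lag 12 (0.22); the remaining lags stay at or below 0.06.
The dominant spike at lag 6 indicates a seasonal period of 6.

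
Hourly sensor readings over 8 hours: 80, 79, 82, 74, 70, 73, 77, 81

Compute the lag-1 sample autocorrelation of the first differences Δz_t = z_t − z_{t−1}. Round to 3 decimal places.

0.163

First differences Δz: -1, 3, -8, -4, 3, 4, 4
Mean of differences = 0.1429
Numerator Σ(Δz_t−Δz̄)(Δz_{t+1}−Δz̄) = 21.2653
Denominator Σ(Δz_t−Δz̄)² = 130.8571
r_1(Δz) = 21.2653 / 130.8571 = 0.163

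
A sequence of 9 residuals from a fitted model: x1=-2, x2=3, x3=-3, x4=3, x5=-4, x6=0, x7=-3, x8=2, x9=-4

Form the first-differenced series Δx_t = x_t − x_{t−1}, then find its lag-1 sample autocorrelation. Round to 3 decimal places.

-0.835

First differences Δx: 5, -6, 6, -7, 4, -3, 5, -6
Mean of differences = -0.2500
Numerator Σ(Δx_t−Δx̄)(Δx_{t+1}−Δx̄) = -193.3125
Denominator Σ(Δx_t−Δx̄)² = 231.5000
r_1(Δx) = -193.3125 / 231.5000 = -0.835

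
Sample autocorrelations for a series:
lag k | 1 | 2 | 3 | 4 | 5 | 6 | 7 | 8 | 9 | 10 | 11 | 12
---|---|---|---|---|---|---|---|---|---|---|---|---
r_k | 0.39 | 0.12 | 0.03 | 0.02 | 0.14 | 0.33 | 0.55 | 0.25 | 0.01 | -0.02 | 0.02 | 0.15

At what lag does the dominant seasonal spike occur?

The largest autocorrelation is r_7 = 0.55; the remaining lags stay at or below 0.39. The elevated value at lag 1 (0.39), dropping to 0.12 at lag 2, reflects decaying short-term dependence rather than seasonality.
The dominant spike at lag 7 indicates a seasonal period of 7.

7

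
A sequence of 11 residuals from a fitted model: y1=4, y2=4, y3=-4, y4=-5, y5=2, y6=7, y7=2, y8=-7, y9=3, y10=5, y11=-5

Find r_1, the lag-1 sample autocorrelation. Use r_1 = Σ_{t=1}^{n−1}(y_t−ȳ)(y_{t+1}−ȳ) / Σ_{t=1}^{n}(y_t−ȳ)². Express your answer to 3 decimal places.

-0.047

Mean ȳ = (4 + 4 − 4 − 5 + 2 + 7 + 2 − 7 + 3 + 5 − 5)/11 = 0.5455
Numerator Σ_{t=1}^{10}(y_t−ȳ)(y_{t+1}−ȳ) = -11.1157
Denominator Σ(y_t−ȳ)² = 234.7273
r_1 = -11.1157 / 234.7273 = -0.047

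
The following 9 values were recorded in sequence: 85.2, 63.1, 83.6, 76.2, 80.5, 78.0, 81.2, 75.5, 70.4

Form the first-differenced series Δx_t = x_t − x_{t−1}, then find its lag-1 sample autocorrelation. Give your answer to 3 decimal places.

First differences Δx: -22.1, 20.5, -7.4, 4.3, -2.5, 3.2, -5.7, -5.1
Mean of differences = -1.8500
Numerator Σ(Δx_t−Δx̄)(Δx_{t+1}−Δx̄) = -624.9725
Denominator Σ(Δx_t−Δx̄)² = 1029.5200
r_1(Δx) = -624.9725 / 1029.5200 = -0.607

-0.607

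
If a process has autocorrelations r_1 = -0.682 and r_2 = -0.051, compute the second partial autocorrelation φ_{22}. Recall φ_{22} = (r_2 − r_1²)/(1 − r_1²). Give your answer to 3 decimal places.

-0.965

φ_{22} = (r_2 − r_1²) / (1 − r_1²)
r_1² = (-0.682)² = 0.465124
Numerator = -0.051 − 0.4651 = -0.5161; denominator = 1 − 0.4651 = 0.5349
φ_{22} = -0.5161 / 0.5349 = -0.965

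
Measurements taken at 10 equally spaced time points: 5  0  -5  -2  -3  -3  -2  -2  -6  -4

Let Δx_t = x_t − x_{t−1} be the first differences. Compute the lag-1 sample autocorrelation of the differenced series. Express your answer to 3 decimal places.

First differences Δx: -5, -5, 3, -1, 0, 1, 0, -4, 2
Mean of differences = -1.0000
Numerator Σ(Δx_t−Δx̄)(Δx_{t+1}−Δx̄) = -8.0000
Denominator Σ(Δx_t−Δx̄)² = 72.0000
r_1(Δx) = -8.0000 / 72.0000 = -0.111

-0.111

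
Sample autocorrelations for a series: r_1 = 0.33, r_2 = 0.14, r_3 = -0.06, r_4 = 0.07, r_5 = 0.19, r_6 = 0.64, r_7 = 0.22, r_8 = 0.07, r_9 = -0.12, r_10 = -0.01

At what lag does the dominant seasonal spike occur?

6

The largest autocorrelation is r_6 = 0.64; the remaining lags stay at or below 0.33. The elevated value at lag 1 (0.33), dropping to 0.14 at lag 2, reflects decaying short-term dependence rather than seasonality.
The dominant spike at lag 6 indicates a seasonal period of 6.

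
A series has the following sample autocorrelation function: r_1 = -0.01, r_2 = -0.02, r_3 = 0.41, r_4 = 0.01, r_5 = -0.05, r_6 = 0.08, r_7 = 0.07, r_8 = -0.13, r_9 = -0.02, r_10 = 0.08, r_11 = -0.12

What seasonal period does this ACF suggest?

3

The largest autocorrelation is r_3 = 0.41; the remaining lags stay at or below 0.08.
The dominant spike at lag 3 indicates a seasonal period of 3.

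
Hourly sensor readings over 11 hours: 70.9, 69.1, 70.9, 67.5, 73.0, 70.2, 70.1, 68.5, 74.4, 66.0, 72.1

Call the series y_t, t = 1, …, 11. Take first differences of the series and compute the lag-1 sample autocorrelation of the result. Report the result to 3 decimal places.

First differences Δy: -1.8, 1.8, -3.4, 5.5, -2.8, -0.1, -1.6, 5.9, -8.4, 6.1
Mean of differences = 0.1200
Numerator Σ(Δy_t−Δȳ)(Δy_{t+1}−Δȳ) = -152.9024
Denominator Σ(Δy_t−Δȳ)² = 201.1360
r_1(Δy) = -152.9024 / 201.1360 = -0.760

-0.760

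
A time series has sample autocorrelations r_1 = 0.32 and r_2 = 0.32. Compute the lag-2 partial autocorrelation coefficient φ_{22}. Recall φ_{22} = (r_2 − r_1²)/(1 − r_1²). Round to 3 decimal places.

0.242

φ_{22} = (r_2 − r_1²) / (1 − r_1²)
r_1² = (0.32)² = 0.1024
Numerator = 0.32 − 0.1024 = 0.2176; denominator = 1 − 0.1024 = 0.8976
φ_{22} = 0.2176 / 0.8976 = 0.242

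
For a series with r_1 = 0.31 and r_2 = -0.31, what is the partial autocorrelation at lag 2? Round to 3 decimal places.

φ_{22} = (r_2 − r_1²) / (1 − r_1²)
r_1² = (0.31)² = 0.0961
Numerator = -0.31 − 0.0961 = -0.4061; denominator = 1 − 0.0961 = 0.9039
φ_{22} = -0.4061 / 0.9039 = -0.449

-0.449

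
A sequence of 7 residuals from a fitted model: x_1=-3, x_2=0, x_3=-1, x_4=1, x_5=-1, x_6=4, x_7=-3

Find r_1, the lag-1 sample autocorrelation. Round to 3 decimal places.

Mean x̄ = (-3 + 0 − 1 + 1 − 1 + 4 − 3)/7 = -0.4286
Deviations from mean: -2.5714, 0.4286, -0.5714, 1.4286, -0.5714, 4.4286, -2.5714
Σ(x_t−x̄)(x_{t+1}−x̄) = (-1.1020) + (-0.2449) + (-0.8163) + (-0.8163) + (-2.5306) + (-11.3878) = -16.8980
Denominator Σ(x_t−x̄)² = 35.7143
r_1 = -16.8980 / 35.7143 = -0.473

-0.473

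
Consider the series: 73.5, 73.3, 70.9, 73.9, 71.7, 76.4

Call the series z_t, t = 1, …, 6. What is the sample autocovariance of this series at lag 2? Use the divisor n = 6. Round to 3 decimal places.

0.865

Mean z̄ = (73.5 + 73.3 + 70.9 + 73.9 + 71.7 + 76.4)/6 = 73.2833
Deviations: 0.2167, 0.0167, -2.3833, 0.6167, -1.5833, 3.1167
Σ_{t=1}^{4}(z_t−z̄)(z_{t+2}−z̄) = 5.1894
γ_2 = 5.1894 / 6 = 0.865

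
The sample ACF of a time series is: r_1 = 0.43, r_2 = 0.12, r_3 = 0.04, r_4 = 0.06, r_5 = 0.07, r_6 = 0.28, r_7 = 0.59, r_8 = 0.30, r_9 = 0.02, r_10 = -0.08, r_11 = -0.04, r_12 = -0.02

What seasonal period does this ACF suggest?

7

The largest autocorrelation is r_7 = 0.59; the remaining lags stay at or below 0.43. The elevated value at lag 1 (0.43), dropping to 0.12 at lag 2, reflects decaying short-term dependence rather than seasonality.
The dominant spike at lag 7 indicates a seasonal period of 7.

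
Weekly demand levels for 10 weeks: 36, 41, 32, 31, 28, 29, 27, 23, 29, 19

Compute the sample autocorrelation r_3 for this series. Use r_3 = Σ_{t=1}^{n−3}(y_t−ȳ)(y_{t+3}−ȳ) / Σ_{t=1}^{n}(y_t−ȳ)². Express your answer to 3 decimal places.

0.069

Mean ȳ = (36 + 41 + 32 + 31 + 28 + 29 + 27 + 23 + 29 + 19)/10 = 29.5000
Numerator Σ_{t=1}^{7}(y_t−ȳ)(y_{t+3}−ȳ) = 23.7500
Denominator Σ(y_t−ȳ)² = 344.5000
r_3 = 23.7500 / 344.5000 = 0.069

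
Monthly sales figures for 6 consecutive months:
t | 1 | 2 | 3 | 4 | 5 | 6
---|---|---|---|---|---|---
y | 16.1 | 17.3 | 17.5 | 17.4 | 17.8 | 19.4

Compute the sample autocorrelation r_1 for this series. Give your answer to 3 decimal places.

0.143

Mean ȳ = (16.1 + 17.3 + 17.5 + 17.4 + 17.8 + 19.4)/6 = 17.5833
Deviations from mean: -1.4833, -0.2833, -0.0833, -0.1833, 0.2167, 1.8167
Σ(y_t−ȳ)(y_{t+1}−ȳ) = (0.4203) + (0.0236) + (0.0153) + (-0.0397) + (0.3936) = 0.8131
Denominator Σ(y_t−ȳ)² = 5.6683
r_1 = 0.8131 / 5.6683 = 0.143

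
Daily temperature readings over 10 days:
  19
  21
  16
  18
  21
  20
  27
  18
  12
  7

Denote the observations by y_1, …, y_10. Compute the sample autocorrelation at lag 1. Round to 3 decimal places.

Mean ȳ = (19 + 21 + 16 + 18 + 21 + 20 + 27 + 18 + 12 + 7)/10 = 17.9000
Numerator Σ_{t=1}^{9}(y_t−ȳ)(y_{t+1}−ȳ) = 87.8900
Denominator Σ(y_t−ȳ)² = 264.9000
r_1 = 87.8900 / 264.9000 = 0.332

0.332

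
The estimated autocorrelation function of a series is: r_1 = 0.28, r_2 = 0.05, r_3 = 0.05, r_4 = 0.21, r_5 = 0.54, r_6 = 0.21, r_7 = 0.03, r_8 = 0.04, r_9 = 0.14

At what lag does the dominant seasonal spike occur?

The largest autocorrelation is r_5 = 0.54; the remaining lags stay at or below 0.28. The elevated value at lag 1 (0.28), dropping to 0.05 at lag 2, reflects decaying short-term dependence rather than seasonality.
The dominant spike at lag 5 indicates a seasonal period of 5.

5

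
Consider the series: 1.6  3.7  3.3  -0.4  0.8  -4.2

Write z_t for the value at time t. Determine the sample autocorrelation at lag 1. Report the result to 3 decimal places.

Mean z̄ = (1.6 + 3.7 + 3.3 − 0.4 + 0.8 − 4.2)/6 = 0.8000
Σ(z_t−z̄)(z_{t+1}−z̄) = (2.3200) + (7.2500) + (-3.0000) + (0.0000) + (0.0000) = 6.5700
Denominator Σ(z_t−z̄)² = 41.7400
r_1 = 6.5700 / 41.7400 = 0.157

0.157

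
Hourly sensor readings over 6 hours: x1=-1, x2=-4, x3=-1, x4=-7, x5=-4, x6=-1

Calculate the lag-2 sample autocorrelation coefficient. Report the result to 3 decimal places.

-0.067

Mean x̄ = (-1 − 4 − 1 − 7 − 4 − 1)/6 = -3.0000
Deviations from mean: 2.0000, -1.0000, 2.0000, -4.0000, -1.0000, 2.0000
Numerator Σ_{t=1}^{4}(x_t−x̄)(x_{t+2}−x̄) = -2.0000
Denominator Σ(x_t−x̄)² = 30.0000
r_2 = -2.0000 / 30.0000 = -0.067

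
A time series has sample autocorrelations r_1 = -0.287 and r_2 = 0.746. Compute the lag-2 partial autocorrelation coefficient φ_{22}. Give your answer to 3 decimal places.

φ_{22} = (r_2 − r_1²) / (1 − r_1²)
r_1² = (-0.287)² = 0.082369
Numerator = 0.746 − 0.0824 = 0.6636; denominator = 1 − 0.0824 = 0.9176
φ_{22} = 0.6636 / 0.9176 = 0.723

0.723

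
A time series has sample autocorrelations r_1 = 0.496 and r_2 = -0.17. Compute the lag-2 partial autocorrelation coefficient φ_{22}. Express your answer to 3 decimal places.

-0.552

φ_{22} = (r_2 − r_1²) / (1 − r_1²)
r_1² = (0.496)² = 0.246016
Numerator = -0.17 − 0.2460 = -0.4160; denominator = 1 − 0.2460 = 0.7540
φ_{22} = -0.4160 / 0.7540 = -0.552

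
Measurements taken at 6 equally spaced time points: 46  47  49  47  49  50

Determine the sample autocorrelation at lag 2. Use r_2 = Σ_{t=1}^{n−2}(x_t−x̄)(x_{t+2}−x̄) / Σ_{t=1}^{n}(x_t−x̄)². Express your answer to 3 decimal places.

Mean x̄ = (46 + 47 + 49 + 47 + 49 + 50)/6 = 48.0000
Deviations from mean: -2.0000, -1.0000, 1.0000, -1.0000, 1.0000, 2.0000
Σ(x_t−x̄)(x_{t+2}−x̄) = (-2.0000) + (1.0000) + (1.0000) + (-2.0000) = -2.0000
Denominator Σ(x_t−x̄)² = 12.0000
r_2 = -2.0000 / 12.0000 = -0.167

-0.167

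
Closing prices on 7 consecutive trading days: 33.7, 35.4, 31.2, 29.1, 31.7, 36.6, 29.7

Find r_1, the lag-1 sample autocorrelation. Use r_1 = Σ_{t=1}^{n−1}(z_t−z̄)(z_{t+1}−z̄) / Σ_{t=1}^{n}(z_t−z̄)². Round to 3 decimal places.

-0.163

Mean z̄ = (33.7 + 35.4 + 31.2 + 29.1 + 31.7 + 36.6 + 29.7)/7 = 32.4857
Deviations from mean: 1.2143, 2.9143, -1.2857, -3.3857, -0.7857, 4.1143, -2.7857
Σ(z_t−z̄)(z_{t+1}−z̄) = (3.5388) + (-3.7469) + (4.3531) + (2.6602) + (-3.2327) + (-11.4612) = -7.8888
Denominator Σ(z_t−z̄)² = 48.3886
r_1 = -7.8888 / 48.3886 = -0.163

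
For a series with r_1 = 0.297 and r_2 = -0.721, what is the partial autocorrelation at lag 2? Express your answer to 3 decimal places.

-0.887

φ_{22} = (r_2 − r_1²) / (1 − r_1²)
r_1² = (0.297)² = 0.088209
Numerator = -0.721 − 0.0882 = -0.8092; denominator = 1 − 0.0882 = 0.9118
φ_{22} = -0.8092 / 0.9118 = -0.887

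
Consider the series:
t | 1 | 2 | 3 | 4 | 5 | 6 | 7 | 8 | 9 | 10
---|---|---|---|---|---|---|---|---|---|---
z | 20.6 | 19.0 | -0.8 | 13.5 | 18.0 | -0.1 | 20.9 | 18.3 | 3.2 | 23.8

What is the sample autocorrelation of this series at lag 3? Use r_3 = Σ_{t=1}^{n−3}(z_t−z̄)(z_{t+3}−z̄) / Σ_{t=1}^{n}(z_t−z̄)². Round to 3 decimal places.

0.586

Mean z̄ = (20.6 + 19.0 − 0.8 + 13.5 + 18.0 − 0.1 + 20.9 + 18.3 + 3.2 + 23.8)/10 = 13.6400
Σ(z_t−z̄)(z_{t+3}−z̄) = (-0.9744) + (23.3696) + (198.4056) + (-1.0164) + (20.3176) + (143.4456) + (73.7616) = 457.3092
Denominator Σ(z_t−z̄)² = 780.1440
r_3 = 457.3092 / 780.1440 = 0.586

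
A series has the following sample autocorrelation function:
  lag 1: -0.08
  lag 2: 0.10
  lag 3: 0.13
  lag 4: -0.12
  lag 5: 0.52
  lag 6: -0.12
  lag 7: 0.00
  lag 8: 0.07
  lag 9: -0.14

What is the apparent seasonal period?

5

The largest autocorrelation is r_5 = 0.52; the remaining lags stay at or below 0.13.
The dominant spike at lag 5 indicates a seasonal period of 5.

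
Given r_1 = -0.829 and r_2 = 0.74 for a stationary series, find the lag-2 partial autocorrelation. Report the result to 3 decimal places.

0.169

φ_{22} = (r_2 − r_1²) / (1 − r_1²)
r_1² = (-0.829)² = 0.687241
Numerator = 0.74 − 0.6872 = 0.0528; denominator = 1 − 0.6872 = 0.3128
φ_{22} = 0.0528 / 0.3128 = 0.169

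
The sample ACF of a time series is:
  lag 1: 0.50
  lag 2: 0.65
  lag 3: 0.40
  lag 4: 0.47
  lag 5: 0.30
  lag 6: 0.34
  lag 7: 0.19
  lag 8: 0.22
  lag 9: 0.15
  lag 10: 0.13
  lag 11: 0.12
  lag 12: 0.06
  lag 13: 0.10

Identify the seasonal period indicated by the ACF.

The largest autocorrelation is r_2 = 0.65; the remaining lags stay at or below 0.50.
The dominant spike at lag 2 indicates a seasonal period of 2.

2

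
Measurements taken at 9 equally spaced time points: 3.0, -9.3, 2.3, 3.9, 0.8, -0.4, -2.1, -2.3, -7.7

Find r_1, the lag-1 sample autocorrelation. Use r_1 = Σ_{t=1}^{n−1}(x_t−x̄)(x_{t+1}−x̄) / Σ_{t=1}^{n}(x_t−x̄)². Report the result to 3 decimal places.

Mean x̄ = (3.0 − 9.3 + 2.3 + 3.9 + 0.8 − 0.4 − 2.1 − 2.3 − 7.7)/9 = -1.3111
Numerator Σ_{t=1}^{8}(x_t−x̄)(x_{t+1}−x̄) = -25.1679
Denominator Σ(x_t−x̄)² = 170.3089
r_1 = -25.1679 / 170.3089 = -0.148

-0.148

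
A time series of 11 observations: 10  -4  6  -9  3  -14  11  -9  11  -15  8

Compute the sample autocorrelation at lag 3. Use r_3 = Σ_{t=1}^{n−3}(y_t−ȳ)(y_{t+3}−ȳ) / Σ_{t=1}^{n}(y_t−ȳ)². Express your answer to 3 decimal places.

Mean ȳ = (10 − 4 + 6 − 9 + 3 − 14 + 11 − 9 + 11 − 15 + 8)/11 = -0.1818
Numerator Σ_{t=1}^{8}(y_t−ȳ)(y_{t+3}−ȳ) = -706.3719
Denominator Σ(y_t−ȳ)² = 1049.6364
r_3 = -706.3719 / 1049.6364 = -0.673

-0.673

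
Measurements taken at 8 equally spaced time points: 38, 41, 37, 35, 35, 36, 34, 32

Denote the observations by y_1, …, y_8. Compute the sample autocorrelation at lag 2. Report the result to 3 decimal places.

Mean ȳ = (38 + 41 + 37 + 35 + 35 + 36 + 34 + 32)/8 = 36.0000
Numerator Σ_{t=1}^{6}(y_t−ȳ)(y_{t+2}−ȳ) = -2.0000
Denominator Σ(y_t−ȳ)² = 52.0000
r_2 = -2.0000 / 52.0000 = -0.038

-0.038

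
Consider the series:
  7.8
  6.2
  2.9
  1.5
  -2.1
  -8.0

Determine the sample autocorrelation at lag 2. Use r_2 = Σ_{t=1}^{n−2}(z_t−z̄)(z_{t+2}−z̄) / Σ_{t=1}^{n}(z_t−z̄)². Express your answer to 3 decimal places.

0.023

Mean z̄ = (7.8 + 6.2 + 2.9 + 1.5 − 2.1 − 8.0)/6 = 1.3833
Deviations from mean: 6.4167, 4.8167, 1.5167, 0.1167, -3.4833, -9.3833
Σ(z_t−z̄)(z_{t+2}−z̄) = (9.7319) + (0.5619) + (-5.2831) + (-1.0947) = 3.9161
Denominator Σ(z_t−z̄)² = 166.8683
r_2 = 3.9161 / 166.8683 = 0.023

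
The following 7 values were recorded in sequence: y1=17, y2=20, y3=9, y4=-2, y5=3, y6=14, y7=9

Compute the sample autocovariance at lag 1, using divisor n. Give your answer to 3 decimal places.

Mean ȳ = (17 + 20 + 9 − 2 + 3 + 14 + 9)/7 = 10.0000
Deviations: 7.0000, 10.0000, -1.0000, -12.0000, -7.0000, 4.0000, -1.0000
Σ_{t=1}^{6}(y_t−ȳ)(y_{t+1}−ȳ) = 124.0000
γ_1 = 124.0000 / 7 = 17.714

17.714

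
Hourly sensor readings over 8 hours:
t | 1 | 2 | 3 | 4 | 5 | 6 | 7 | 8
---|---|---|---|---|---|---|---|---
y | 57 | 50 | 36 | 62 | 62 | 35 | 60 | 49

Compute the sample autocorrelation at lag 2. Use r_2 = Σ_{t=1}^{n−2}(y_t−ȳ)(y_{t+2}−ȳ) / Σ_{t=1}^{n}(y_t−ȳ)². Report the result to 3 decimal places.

-0.365

Mean ȳ = (57 + 50 + 36 + 62 + 62 + 35 + 60 + 49)/8 = 51.3750
Deviations from mean: 5.6250, -1.3750, -15.3750, 10.6250, 10.6250, -16.3750, 8.6250, -2.3750
Σ(y_t−ȳ)(y_{t+2}−ȳ) = (-86.4844) + (-14.6094) + (-163.3594) + (-173.9844) + (91.6406) + (38.8906) = -307.9063
Denominator Σ(y_t−ȳ)² = 843.8750
r_2 = -307.9063 / 843.8750 = -0.365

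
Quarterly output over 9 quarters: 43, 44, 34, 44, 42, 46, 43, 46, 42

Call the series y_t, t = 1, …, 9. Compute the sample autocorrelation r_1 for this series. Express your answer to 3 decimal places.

Mean ȳ = (43 + 44 + 34 + 44 + 42 + 46 + 43 + 46 + 42)/9 = 42.6667
Numerator Σ_{t=1}^{8}(y_t−ȳ)(y_{t+1}−ȳ) = -25.7778
Denominator Σ(y_t−ȳ)² = 102.0000
r_1 = -25.7778 / 102.0000 = -0.253

-0.253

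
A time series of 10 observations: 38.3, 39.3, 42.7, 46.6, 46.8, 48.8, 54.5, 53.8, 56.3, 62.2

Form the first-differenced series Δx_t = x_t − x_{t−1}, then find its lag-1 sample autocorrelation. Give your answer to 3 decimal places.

First differences Δx: 1.0, 3.4, 3.9, 0.2, 2.0, 5.7, -0.7, 2.5, 5.9
Mean of differences = 2.6556
Numerator Σ(Δx_t−Δx̄)(Δx_{t+1}−Δx̄) = -13.9464
Denominator Σ(Δx_t−Δx̄)² = 42.3822
r_1(Δx) = -13.9464 / 42.3822 = -0.329

-0.329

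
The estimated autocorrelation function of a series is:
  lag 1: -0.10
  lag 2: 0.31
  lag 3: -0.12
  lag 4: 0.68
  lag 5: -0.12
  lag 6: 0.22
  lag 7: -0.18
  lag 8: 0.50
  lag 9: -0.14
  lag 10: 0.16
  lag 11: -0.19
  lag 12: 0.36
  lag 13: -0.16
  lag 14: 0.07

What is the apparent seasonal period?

The largest autocorrelation is r_4 = 0.68, with weaker echoes at lags 8 (0.50) and 12 (0.36); the remaining lags stay at or below 0.31.
The dominant spike at lag 4 indicates a seasonal period of 4.

4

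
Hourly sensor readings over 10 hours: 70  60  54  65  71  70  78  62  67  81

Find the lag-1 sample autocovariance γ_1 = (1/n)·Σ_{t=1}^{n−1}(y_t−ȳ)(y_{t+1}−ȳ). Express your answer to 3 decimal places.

8.456

Mean ȳ = (70 + 60 + 54 + 65 + 71 + 70 + 78 + 62 + 67 + 81)/10 = 67.8000
Σ_{t=1}^{9}(y_t−ȳ)(y_{t+1}−ȳ) = 84.5600
γ_1 = 84.5600 / 10 = 8.456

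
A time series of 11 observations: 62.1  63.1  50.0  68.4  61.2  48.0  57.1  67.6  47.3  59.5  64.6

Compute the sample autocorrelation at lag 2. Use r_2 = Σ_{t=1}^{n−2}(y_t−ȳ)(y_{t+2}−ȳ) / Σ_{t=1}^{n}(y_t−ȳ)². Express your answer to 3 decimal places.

Mean ȳ = (62.1 + 63.1 + 50.0 + 68.4 + 61.2 + 48.0 + 57.1 + 67.6 + 47.3 + 59.5 + 64.6)/11 = 58.9909
Numerator Σ_{t=1}^{9}(y_t−ȳ)(y_{t+2}−ȳ) = -250.4520
Denominator Σ(y_t−ȳ)² = 567.6891
r_2 = -250.4520 / 567.6891 = -0.441

-0.441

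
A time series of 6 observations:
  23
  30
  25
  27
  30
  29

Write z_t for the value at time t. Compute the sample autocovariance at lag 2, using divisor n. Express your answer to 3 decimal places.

Mean z̄ = (23 + 30 + 25 + 27 + 30 + 29)/6 = 27.3333
Σ_{t=1}^{4}(z_t−z̄)(z_{t+2}−z̄) = 2.4444
γ_2 = 2.4444 / 6 = 0.407

0.407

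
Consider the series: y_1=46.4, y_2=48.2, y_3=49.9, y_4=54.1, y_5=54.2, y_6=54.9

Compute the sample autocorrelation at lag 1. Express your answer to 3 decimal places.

Mean ȳ = (46.4 + 48.2 + 49.9 + 54.1 + 54.2 + 54.9)/6 = 51.2833
Deviations from mean: -4.8833, -3.0833, -1.3833, 2.8167, 2.9167, 3.6167
Σ(y_t−ȳ)(y_{t+1}−ȳ) = (15.0569) + (4.2653) + (-3.8964) + (8.2153) + (10.5486) = 34.1897
Denominator Σ(y_t−ȳ)² = 64.7883
r_1 = 34.1897 / 64.7883 = 0.528

0.528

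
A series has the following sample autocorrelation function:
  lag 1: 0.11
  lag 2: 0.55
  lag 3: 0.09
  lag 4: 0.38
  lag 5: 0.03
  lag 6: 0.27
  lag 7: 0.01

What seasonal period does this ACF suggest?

2

The largest autocorrelation is r_2 = 0.55, with weaker echoes at lags 4 (0.38) and 6 (0.27); the remaining lags stay at or below 0.11.
The dominant spike at lag 2 indicates a seasonal period of 2.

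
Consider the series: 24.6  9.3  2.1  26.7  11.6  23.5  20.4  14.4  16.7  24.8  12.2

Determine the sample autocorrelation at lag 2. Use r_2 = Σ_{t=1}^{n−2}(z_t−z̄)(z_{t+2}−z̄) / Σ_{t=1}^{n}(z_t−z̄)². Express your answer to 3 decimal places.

-0.164

Mean z̄ = (24.6 + 9.3 + 2.1 + 26.7 + 11.6 + 23.5 + 20.4 + 14.4 + 16.7 + 24.8 + 12.2)/11 = 16.9364
Numerator Σ_{t=1}^{9}(z_t−z̄)(z_{t+2}−z̄) = -99.7772
Denominator Σ(z_t−z̄)² = 606.8055
r_2 = -99.7772 / 606.8055 = -0.164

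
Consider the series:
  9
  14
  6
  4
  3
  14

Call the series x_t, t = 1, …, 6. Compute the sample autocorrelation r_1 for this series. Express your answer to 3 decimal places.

Mean x̄ = (9 + 14 + 6 + 4 + 3 + 14)/6 = 8.3333
Numerator Σ_{t=1}^{5}(x_t−x̄)(x_{t+1}−x̄) = -6.4444
Denominator Σ(x_t−x̄)² = 117.3333
r_1 = -6.4444 / 117.3333 = -0.055

-0.055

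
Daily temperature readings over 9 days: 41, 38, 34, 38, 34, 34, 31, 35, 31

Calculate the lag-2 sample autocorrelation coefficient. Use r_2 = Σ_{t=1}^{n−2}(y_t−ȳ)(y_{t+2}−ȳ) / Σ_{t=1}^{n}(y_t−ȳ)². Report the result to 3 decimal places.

Mean ȳ = (41 + 38 + 34 + 38 + 34 + 34 + 31 + 35 + 31)/9 = 35.1111
Numerator Σ_{t=1}^{7}(y_t−ȳ)(y_{t+2}−ȳ) = 21.4198
Denominator Σ(y_t−ȳ)² = 88.8889
r_2 = 21.4198 / 88.8889 = 0.241

0.241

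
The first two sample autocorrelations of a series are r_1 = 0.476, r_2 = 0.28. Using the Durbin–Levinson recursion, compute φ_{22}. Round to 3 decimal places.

φ_{22} = (r_2 − r_1²) / (1 − r_1²)
r_1² = (0.476)² = 0.226576
Numerator = 0.28 − 0.2266 = 0.0534; denominator = 1 − 0.2266 = 0.7734
φ_{22} = 0.0534 / 0.7734 = 0.069

0.069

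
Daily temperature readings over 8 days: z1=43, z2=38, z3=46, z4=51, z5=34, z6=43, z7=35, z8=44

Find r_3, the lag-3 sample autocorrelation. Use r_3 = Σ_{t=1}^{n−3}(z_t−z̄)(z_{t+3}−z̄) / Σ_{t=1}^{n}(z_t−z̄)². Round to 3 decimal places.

Mean z̄ = (43 + 38 + 46 + 51 + 34 + 43 + 35 + 44)/8 = 41.7500
Deviations from mean: 1.2500, -3.7500, 4.2500, 9.2500, -7.7500, 1.2500, -6.7500, 2.2500
Σ(z_t−z̄)(z_{t+3}−z̄) = (11.5625) + (29.0625) + (5.3125) + (-62.4375) + (-17.4375) = -33.9375
Denominator Σ(z_t−z̄)² = 231.5000
r_3 = -33.9375 / 231.5000 = -0.147

-0.147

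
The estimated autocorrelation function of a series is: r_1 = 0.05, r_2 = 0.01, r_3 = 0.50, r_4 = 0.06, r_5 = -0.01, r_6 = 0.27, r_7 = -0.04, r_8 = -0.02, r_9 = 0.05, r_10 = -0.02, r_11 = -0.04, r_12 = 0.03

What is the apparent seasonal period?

The largest autocorrelation is r_3 = 0.50, with a weaker echo at lag 6 (0.27); the remaining lags stay at or below 0.06.
The dominant spike at lag 3 indicates a seasonal period of 3.

3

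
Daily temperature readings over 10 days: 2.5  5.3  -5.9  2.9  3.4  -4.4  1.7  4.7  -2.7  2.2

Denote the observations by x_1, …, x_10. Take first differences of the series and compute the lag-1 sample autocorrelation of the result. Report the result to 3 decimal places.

-0.548

First differences Δx: 2.8, -11.2, 8.8, 0.5, -7.8, 6.1, 3.0, -7.4, 4.9
Mean of differences = -0.0333
Numerator Σ(Δx_t−Δx̄)(Δx_{t+1}−Δx̄) = -217.4278
Denominator Σ(Δx_t−Δx̄)² = 396.7800
r_1(Δx) = -217.4278 / 396.7800 = -0.548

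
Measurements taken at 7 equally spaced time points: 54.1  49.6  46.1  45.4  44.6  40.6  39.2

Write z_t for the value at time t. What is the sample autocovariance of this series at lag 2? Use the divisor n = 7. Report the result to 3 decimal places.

1.483

Mean z̄ = (54.1 + 49.6 + 46.1 + 45.4 + 44.6 + 40.6 + 39.2)/7 = 45.6571
Deviations: 8.4429, 3.9429, 0.4429, -0.2571, -1.0571, -5.0571, -6.4571
Σ_{t=1}^{5}(z_t−z̄)(z_{t+2}−z̄) = 10.3835
γ_2 = 10.3835 / 7 = 1.483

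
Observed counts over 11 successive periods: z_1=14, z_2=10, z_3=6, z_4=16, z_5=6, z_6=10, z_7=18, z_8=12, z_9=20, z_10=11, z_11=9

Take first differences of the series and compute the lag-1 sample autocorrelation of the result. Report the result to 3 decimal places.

First differences Δz: -4, -4, 10, -10, 4, 8, -6, 8, -9, -2
Mean of differences = -0.5000
Numerator Σ(Δz_t−Δz̄)(Δz_{t+1}−Δz̄) = -281.7500
Denominator Σ(Δz_t−Δz̄)² = 494.5000
r_1(Δz) = -281.7500 / 494.5000 = -0.570

-0.570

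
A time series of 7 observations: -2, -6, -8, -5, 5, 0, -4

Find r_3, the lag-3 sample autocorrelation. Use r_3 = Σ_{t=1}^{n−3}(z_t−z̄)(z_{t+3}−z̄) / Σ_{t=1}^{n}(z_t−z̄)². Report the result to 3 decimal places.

Mean z̄ = (-2 − 6 − 8 − 5 + 5 + 0 − 4)/7 = -2.8571
Deviations from mean: 0.8571, -3.1429, -5.1429, -2.1429, 7.8571, 2.8571, -1.1429
Numerator Σ_{t=1}^{4}(z_t−z̄)(z_{t+3}−z̄) = -38.7755
Denominator Σ(z_t−z̄)² = 112.8571
r_3 = -38.7755 / 112.8571 = -0.344

-0.344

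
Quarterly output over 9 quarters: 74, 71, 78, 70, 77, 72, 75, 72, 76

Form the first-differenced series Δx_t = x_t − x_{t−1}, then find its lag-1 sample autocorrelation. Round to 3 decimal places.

First differences Δx: -3, 7, -8, 7, -5, 3, -3, 4
Mean of differences = 0.2500
Numerator Σ(Δx_t−Δx̄)(Δx_{t+1}−Δx̄) = -204.3125
Denominator Σ(Δx_t−Δx̄)² = 229.5000
r_1(Δx) = -204.3125 / 229.5000 = -0.890

-0.890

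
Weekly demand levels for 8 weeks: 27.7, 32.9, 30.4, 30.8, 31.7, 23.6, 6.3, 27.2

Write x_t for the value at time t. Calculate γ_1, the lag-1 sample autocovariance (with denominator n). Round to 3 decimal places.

12.565

Mean x̄ = (27.7 + 32.9 + 30.4 + 30.8 + 31.7 + 23.6 + 6.3 + 27.2)/8 = 26.3250
Σ_{t=1}^{7}(x_t−x̄)(x_{t+1}−x̄) = 100.5219
γ_1 = 100.5219 / 8 = 12.565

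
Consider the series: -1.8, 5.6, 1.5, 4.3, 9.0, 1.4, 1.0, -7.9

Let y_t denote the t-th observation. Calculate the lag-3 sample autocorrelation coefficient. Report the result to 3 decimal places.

-0.288

Mean ȳ = (-1.8 + 5.6 + 1.5 + 4.3 + 9.0 + 1.4 + 1.0 − 7.9)/8 = 1.6375
Numerator Σ_{t=1}^{5}(y_t−ȳ)(y_{t+3}−ȳ) = -51.8630
Denominator Σ(y_t−ȳ)² = 180.2588
r_3 = -51.8630 / 180.2588 = -0.288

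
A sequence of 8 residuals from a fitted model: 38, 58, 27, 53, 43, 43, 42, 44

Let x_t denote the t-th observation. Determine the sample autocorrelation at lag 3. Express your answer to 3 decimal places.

Mean x̄ = (38 + 58 + 27 + 53 + 43 + 43 + 42 + 44)/8 = 43.5000
Deviations from mean: -5.5000, 14.5000, -16.5000, 9.5000, -0.5000, -0.5000, -1.5000, 0.5000
Numerator Σ_{t=1}^{5}(x_t−x̄)(x_{t+3}−x̄) = -65.7500
Denominator Σ(x_t−x̄)² = 606.0000
r_3 = -65.7500 / 606.0000 = -0.108

-0.108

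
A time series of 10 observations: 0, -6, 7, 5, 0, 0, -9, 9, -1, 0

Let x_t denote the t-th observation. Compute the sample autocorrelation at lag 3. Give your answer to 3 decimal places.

Mean x̄ = (0 − 6 + 7 + 5 + 0 + 0 − 9 + 9 − 1 + 0)/10 = 0.5000
Numerator Σ_{t=1}^{7}(x_t−x̄)(x_{t+3}−x̄) = -43.7500
Denominator Σ(x_t−x̄)² = 270.5000
r_3 = -43.7500 / 270.5000 = -0.162

-0.162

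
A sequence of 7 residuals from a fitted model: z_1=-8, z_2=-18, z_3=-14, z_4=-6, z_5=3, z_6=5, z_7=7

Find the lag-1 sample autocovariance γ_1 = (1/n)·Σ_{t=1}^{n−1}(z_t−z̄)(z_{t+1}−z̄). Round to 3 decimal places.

Mean z̄ = (-8 − 18 − 14 − 6 + 3 + 5 + 7)/7 = -4.4286
Σ_{t=1}^{6}(z_t−z̄)(z_{t+1}−z̄) = 359.5306
γ_1 = 359.5306 / 7 = 51.362

51.362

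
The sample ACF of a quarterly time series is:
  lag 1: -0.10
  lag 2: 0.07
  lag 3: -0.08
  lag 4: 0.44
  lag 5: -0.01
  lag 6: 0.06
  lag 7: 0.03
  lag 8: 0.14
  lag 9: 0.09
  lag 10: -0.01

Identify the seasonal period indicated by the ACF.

4

The largest autocorrelation is r_4 = 0.44; the remaining lags stay at or below 0.14.
The dominant spike at lag 4 indicates a seasonal period of 4.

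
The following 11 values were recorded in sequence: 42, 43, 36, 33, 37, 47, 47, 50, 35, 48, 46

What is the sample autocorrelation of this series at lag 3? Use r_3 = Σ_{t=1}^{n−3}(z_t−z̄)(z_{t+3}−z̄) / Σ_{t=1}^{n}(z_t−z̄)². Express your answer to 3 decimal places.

Mean z̄ = (42 + 43 + 36 + 33 + 37 + 47 + 47 + 50 + 35 + 48 + 46)/11 = 42.1818
Numerator Σ_{t=1}^{8}(z_t−z̄)(z_{t+3}−z̄) = -93.8264
Denominator Σ(z_t−z̄)² = 357.6364
r_3 = -93.8264 / 357.6364 = -0.262

-0.262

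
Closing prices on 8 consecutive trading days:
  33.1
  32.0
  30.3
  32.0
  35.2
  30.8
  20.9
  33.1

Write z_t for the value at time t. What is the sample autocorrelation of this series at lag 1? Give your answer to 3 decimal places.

Mean z̄ = (33.1 + 32.0 + 30.3 + 32.0 + 35.2 + 30.8 + 20.9 + 33.1)/8 = 30.9250
Deviations from mean: 2.1750, 1.0750, -0.6250, 1.0750, 4.2750, -0.1250, -10.0250, 2.1750
Numerator Σ_{t=1}^{7}(z_t−z̄)(z_{t+1}−z̄) = -15.4956
Denominator Σ(z_t−z̄)² = 130.9550
r_1 = -15.4956 / 130.9550 = -0.118

-0.118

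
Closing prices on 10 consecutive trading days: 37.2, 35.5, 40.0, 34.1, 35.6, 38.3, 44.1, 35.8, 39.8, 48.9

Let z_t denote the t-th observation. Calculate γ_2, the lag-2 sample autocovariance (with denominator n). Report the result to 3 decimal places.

-2.776

Mean z̄ = (37.2 + 35.5 + 40.0 + 34.1 + 35.6 + 38.3 + 44.1 + 35.8 + 39.8 + 48.9)/10 = 38.9300
Σ_{t=1}^{8}(z_t−z̄)(z_{t+2}−z̄) = -27.7568
γ_2 = -27.7568 / 10 = -2.776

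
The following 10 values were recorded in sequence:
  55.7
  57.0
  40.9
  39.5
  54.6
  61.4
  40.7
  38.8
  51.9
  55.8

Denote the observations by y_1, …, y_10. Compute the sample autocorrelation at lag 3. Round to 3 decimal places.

-0.177

Mean ȳ = (55.7 + 57.0 + 40.9 + 39.5 + 54.6 + 61.4 + 40.7 + 38.8 + 51.9 + 55.8)/10 = 49.6300
Σ(y_t−ȳ)(y_{t+3}−ȳ) = (-61.4891) + (36.6289) + (-102.7521) + (90.4609) + (-53.8251) + (26.7179) + (-55.0981) = -119.3567
Denominator Σ(y_t−ȳ)² = 673.4810
r_3 = -119.3567 / 673.4810 = -0.177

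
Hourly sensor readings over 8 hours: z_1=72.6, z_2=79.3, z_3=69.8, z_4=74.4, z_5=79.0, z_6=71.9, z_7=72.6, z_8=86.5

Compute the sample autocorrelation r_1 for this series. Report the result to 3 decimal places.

-0.298

Mean z̄ = (72.6 + 79.3 + 69.8 + 74.4 + 79.0 + 71.9 + 72.6 + 86.5)/8 = 75.7625
Deviations from mean: -3.1625, 3.5375, -5.9625, -1.3625, 3.2375, -3.8625, -3.1625, 10.7375
Numerator Σ_{t=1}^{7}(z_t−z̄)(z_{t+1}−z̄) = -62.8139
Denominator Σ(z_t−z̄)² = 210.6188
r_1 = -62.8139 / 210.6188 = -0.298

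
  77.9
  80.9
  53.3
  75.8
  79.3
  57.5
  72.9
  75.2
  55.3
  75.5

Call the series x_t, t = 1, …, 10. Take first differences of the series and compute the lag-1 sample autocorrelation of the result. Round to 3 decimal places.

First differences Δx: 3.0, -27.6, 22.5, 3.5, -21.8, 15.4, 2.3, -19.9, 20.2
Mean of differences = -0.2667
Numerator Σ(Δx_t−Δx̄)(Δx_{t+1}−Δx̄) = -1456.2978
Denominator Σ(Δx_t−Δx̄)² = 2810.3600
r_1(Δx) = -1456.2978 / 2810.3600 = -0.518

-0.518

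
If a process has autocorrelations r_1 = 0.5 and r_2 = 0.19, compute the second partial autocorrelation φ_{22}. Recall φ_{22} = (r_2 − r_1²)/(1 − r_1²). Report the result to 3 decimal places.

φ_{22} = (r_2 − r_1²) / (1 − r_1²)
r_1² = (0.5)² = 0.25
Numerator = 0.19 − 0.2500 = -0.0600; denominator = 1 − 0.2500 = 0.7500
φ_{22} = -0.0600 / 0.7500 = -0.080

-0.080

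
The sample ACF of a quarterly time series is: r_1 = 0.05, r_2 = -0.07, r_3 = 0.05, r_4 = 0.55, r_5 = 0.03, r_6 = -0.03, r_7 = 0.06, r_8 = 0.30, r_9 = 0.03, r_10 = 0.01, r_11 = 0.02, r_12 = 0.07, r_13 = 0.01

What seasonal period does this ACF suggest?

The largest autocorrelation is r_4 = 0.55, with a weaker echo at lag 8 (0.30); the remaining lags stay at or below 0.07.
The dominant spike at lag 4 indicates a seasonal period of 4.

4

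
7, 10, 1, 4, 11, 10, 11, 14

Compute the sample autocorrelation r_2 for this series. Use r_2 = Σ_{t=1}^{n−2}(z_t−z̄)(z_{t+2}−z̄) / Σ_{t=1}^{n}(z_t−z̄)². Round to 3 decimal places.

Mean z̄ = (7 + 10 + 1 + 4 + 11 + 10 + 11 + 14)/8 = 8.5000
Numerator Σ_{t=1}^{6}(z_t−z̄)(z_{t+2}−z̄) = -6.5000
Denominator Σ(z_t−z̄)² = 126.0000
r_2 = -6.5000 / 126.0000 = -0.052

-0.052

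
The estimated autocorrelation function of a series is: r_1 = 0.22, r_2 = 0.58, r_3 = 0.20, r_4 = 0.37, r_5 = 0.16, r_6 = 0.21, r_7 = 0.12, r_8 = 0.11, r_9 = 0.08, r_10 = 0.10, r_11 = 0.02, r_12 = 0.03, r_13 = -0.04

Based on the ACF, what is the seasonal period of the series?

2

The largest autocorrelation is r_2 = 0.58, with a weaker echo at lag 4 (0.37); the remaining lags stay at or below 0.22.
The dominant spike at lag 2 indicates a seasonal period of 2.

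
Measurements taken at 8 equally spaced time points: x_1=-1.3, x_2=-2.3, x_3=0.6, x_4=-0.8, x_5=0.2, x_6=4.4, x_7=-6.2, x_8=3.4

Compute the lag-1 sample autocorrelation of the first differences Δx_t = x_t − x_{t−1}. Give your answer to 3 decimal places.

First differences Δx: -1.0, 2.9, -1.4, 1.0, 4.2, -10.6, 9.6
Mean of differences = 0.6714
Numerator Σ(Δx_t−Δx̄)(Δx_{t+1}−Δx̄) = -148.2722
Denominator Σ(Δx_t−Δx̄)² = 231.3743
r_1(Δx) = -148.2722 / 231.3743 = -0.641

-0.641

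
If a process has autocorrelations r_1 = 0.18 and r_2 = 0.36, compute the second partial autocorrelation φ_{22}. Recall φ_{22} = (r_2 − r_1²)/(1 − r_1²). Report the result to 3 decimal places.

0.339

φ_{22} = (r_2 − r_1²) / (1 − r_1²)
r_1² = (0.18)² = 0.0324
Numerator = 0.36 − 0.0324 = 0.3276; denominator = 1 − 0.0324 = 0.9676
φ_{22} = 0.3276 / 0.9676 = 0.339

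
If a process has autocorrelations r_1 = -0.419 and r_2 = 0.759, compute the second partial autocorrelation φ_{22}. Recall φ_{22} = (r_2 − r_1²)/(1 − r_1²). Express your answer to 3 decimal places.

0.708

φ_{22} = (r_2 − r_1²) / (1 − r_1²)
r_1² = (-0.419)² = 0.175561
Numerator = 0.759 − 0.1756 = 0.5834; denominator = 1 − 0.1756 = 0.8244
φ_{22} = 0.5834 / 0.8244 = 0.708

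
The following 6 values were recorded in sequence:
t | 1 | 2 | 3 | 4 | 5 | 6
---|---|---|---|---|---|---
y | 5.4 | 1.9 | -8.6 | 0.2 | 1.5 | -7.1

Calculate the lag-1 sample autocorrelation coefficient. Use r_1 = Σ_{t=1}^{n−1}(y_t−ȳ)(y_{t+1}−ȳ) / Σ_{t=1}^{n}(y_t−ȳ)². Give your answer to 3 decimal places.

-0.164

Mean ȳ = (5.4 + 1.9 − 8.6 + 0.2 + 1.5 − 7.1)/6 = -1.1167
Deviations from mean: 6.5167, 3.0167, -7.4833, 1.3167, 2.6167, -5.9833
Σ(y_t−ȳ)(y_{t+1}−ȳ) = (19.6586) + (-22.5747) + (-9.8531) + (3.4453) + (-15.6564) = -24.9803
Denominator Σ(y_t−ȳ)² = 151.9483
r_1 = -24.9803 / 151.9483 = -0.164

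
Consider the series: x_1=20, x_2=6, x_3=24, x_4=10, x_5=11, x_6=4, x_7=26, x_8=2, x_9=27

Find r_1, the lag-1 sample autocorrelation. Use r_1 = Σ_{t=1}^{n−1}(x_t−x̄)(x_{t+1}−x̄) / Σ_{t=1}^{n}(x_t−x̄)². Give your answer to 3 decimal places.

-0.692

Mean x̄ = (20 + 6 + 24 + 10 + 11 + 4 + 26 + 2 + 27)/9 = 14.4444
Numerator Σ_{t=1}^{8}(x_t−x̄)(x_{t+1}−x̄) = -539.5309
Denominator Σ(x_t−x̄)² = 780.2222
r_1 = -539.5309 / 780.2222 = -0.692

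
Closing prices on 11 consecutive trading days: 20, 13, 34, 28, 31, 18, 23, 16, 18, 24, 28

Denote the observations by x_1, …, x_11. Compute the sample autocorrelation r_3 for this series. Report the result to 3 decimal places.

Mean x̄ = (20 + 13 + 34 + 28 + 31 + 18 + 23 + 16 + 18 + 24 + 28)/11 = 23.0000
Numerator Σ_{t=1}^{8}(x_t−x̄)(x_{t+3}−x̄) = -216.0000
Denominator Σ(x_t−x̄)² = 444.0000
r_3 = -216.0000 / 444.0000 = -0.486

-0.486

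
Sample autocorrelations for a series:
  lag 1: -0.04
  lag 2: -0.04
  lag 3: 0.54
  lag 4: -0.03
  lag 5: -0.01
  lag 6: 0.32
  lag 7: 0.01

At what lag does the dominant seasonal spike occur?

3

The largest autocorrelation is r_3 = 0.54, with a weaker echo at lag 6 (0.32); the remaining lags stay at or below 0.01.
The dominant spike at lag 3 indicates a seasonal period of 3.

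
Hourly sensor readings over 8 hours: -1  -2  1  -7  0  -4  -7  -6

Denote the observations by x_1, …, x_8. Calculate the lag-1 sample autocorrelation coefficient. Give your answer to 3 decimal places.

-0.130

Mean x̄ = (-1 − 2 + 1 − 7 + 0 − 4 − 7 − 6)/8 = -3.2500
Numerator Σ_{t=1}^{7}(x_t−x̄)(x_{t+1}−x̄) = -9.3125
Denominator Σ(x_t−x̄)² = 71.5000
r_1 = -9.3125 / 71.5000 = -0.130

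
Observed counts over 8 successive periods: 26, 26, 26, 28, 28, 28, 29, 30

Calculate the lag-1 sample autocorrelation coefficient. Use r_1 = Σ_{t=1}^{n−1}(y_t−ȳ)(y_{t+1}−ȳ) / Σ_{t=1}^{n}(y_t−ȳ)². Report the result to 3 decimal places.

0.550

Mean ȳ = (26 + 26 + 26 + 28 + 28 + 28 + 29 + 30)/8 = 27.6250
Deviations from mean: -1.6250, -1.6250, -1.6250, 0.3750, 0.3750, 0.3750, 1.3750, 2.3750
Numerator Σ_{t=1}^{7}(y_t−ȳ)(y_{t+1}−ȳ) = 8.7344
Denominator Σ(y_t−ȳ)² = 15.8750
r_1 = 8.7344 / 15.8750 = 0.550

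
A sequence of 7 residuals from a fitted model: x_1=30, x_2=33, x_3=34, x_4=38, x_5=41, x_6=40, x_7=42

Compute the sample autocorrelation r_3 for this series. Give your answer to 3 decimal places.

-0.216

Mean x̄ = (30 + 33 + 34 + 38 + 41 + 40 + 42)/7 = 36.8571
Σ(x_t−x̄)(x_{t+3}−x̄) = (-7.8367) + (-15.9796) + (-8.9796) + (5.8776) = -26.9184
Denominator Σ(x_t−x̄)² = 124.8571
r_3 = -26.9184 / 124.8571 = -0.216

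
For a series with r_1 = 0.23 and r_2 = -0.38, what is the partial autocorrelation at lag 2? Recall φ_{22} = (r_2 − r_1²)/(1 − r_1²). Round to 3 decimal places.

φ_{22} = (r_2 − r_1²) / (1 − r_1²)
r_1² = (0.23)² = 0.0529
Numerator = -0.38 − 0.0529 = -0.4329; denominator = 1 − 0.0529 = 0.9471
φ_{22} = -0.4329 / 0.9471 = -0.457

-0.457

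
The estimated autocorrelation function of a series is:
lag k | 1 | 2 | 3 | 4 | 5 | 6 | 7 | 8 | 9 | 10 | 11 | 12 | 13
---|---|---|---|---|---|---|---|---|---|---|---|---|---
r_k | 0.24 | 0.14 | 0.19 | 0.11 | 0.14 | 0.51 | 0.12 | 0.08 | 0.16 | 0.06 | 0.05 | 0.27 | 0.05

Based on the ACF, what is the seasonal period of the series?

6

The largest autocorrelation is r_6 = 0.51, with a weaker echo at lag 12 (0.27); the remaining lags stay at or below 0.24. The elevated value at lag 1 (0.24), dropping to 0.14 at lag 2, reflects decaying short-term dependence rather than seasonality.
The dominant spike at lag 6 indicates a seasonal period of 6.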